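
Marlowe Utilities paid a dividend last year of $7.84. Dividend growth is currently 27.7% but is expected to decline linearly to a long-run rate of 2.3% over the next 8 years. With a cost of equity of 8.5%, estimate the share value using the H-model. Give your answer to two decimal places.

$257.83

H-model: P₀ = D₀[(1+g_L) + H(g_S−g_L)]/(r−g_L), with H = 8/2 = 4.
P₀ = 7.84 × [(1+0.023) + 4×(0.277−0.023)] / (0.085−0.023)
   = 7.84 × 2.0390 / 0.062 = 257.8348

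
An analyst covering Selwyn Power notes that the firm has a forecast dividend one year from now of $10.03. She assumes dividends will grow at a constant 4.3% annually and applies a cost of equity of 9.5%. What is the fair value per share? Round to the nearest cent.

Gordon growth model: P₀ = D₁/(r − g), with D₁ = 10.03 given directly.
P₀ = 10.0300 / (0.095 − 0.043) = 10.0300 / 0.052 = 192.8846

$192.88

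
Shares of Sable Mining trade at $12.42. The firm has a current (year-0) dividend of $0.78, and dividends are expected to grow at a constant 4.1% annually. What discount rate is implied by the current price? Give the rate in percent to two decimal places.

10.64%

Rearranging the constant-growth DDM: r = D₁/P₀ + g.
D₁ = 0.78 × (1 + 0.041) = 0.8120.
r = 0.8120 / 12.42 + 0.041 = 0.06538 + 0.041 = 0.10638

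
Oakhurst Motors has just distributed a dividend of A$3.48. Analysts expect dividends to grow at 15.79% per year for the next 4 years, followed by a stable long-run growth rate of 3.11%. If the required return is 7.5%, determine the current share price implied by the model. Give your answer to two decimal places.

A$126.84

Two-stage DDM. Project D₁…D_4 at 0.1579, terminal growth 0.0311, discount at r = 0.075.
D_1 = 4.0295
D_2 = 4.6657
D_3 = 5.4025
D_4 = 6.2555
Terminal value at t=4: TV = D_5/(r−g) = 6.4501/(0.075−0.0311) = 146.9264
P₀ = 4.0295/(1+0.075)^1 + 4.6657/(1+0.075)^2 + 5.4025/(1+0.075)^3 + 6.2555/(1+0.075)^4 + 146.9264/(1+0.075)^4 = 126.8372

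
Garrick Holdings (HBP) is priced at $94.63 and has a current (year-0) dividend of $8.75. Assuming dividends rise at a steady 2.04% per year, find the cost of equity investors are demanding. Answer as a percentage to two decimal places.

11.48%

Rearranging the constant-growth DDM: r = D₁/P₀ + g.
D₁ = 8.75 × (1 + 0.0204) = 8.9285.
r = 8.9285 / 94.63 + 0.0204 = 0.09435 + 0.0204 = 0.11475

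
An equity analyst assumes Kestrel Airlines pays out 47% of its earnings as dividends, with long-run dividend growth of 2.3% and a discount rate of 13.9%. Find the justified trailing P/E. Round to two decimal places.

4.14

Justified trailing P/E = b(1+g)/(r−g) = 0.47×(1+0.023)/(0.139−0.023) = 4.1449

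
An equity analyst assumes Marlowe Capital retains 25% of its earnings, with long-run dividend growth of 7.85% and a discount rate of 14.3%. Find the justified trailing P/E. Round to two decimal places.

Payout ratio b = 1 − 0.25 = 0.75.
Justified trailing P/E = b(1+g)/(r−g) = 0.75×(1+0.0785)/(0.143−0.0785) = 12.5407

12.54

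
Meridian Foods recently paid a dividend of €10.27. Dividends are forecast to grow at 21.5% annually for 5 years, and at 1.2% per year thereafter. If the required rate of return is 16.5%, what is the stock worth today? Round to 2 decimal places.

€142.17

Two-stage DDM. Project D₁…D_5 at 0.215, terminal growth 0.012, discount at r = 0.165.
D_1 = 12.4780
D_2 = 15.1608
D_3 = 18.4204
D_4 = 22.3808
D_5 = 27.1927
Terminal value at t=5: TV = D_6/(r−g) = 27.5190/(0.165−0.012) = 179.8626
P₀ = 12.4780/(1+0.165)^1 + 15.1608/(1+0.165)^2 + 18.4204/(1+0.165)^3 + 22.3808/(1+0.165)^4 + 27.1927/(1+0.165)^5 + 179.8626/(1+0.165)^5 = 142.1653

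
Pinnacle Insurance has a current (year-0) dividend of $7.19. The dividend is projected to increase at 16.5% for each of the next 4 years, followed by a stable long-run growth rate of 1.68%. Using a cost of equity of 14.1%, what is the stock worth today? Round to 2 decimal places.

$94.28

Two-stage DDM. Project D₁…D_4 at 0.165, terminal growth 0.0168, discount at r = 0.141.
D_1 = 8.3764
D_2 = 9.7584
D_3 = 11.3686
D_4 = 13.2444
Terminal value at t=4: TV = D_5/(r−g) = 13.4669/(0.141−0.0168) = 108.4293
P₀ = 8.3764/(1+0.141)^1 + 9.7584/(1+0.141)^2 + 11.3686/(1+0.141)^3 + 13.2444/(1+0.141)^4 + 108.4293/(1+0.141)^4 = 94.2786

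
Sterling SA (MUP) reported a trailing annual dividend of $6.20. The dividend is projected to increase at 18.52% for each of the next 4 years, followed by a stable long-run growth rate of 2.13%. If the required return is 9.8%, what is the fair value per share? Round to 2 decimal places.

$142.21

Two-stage DDM. Project D₁…D_4 at 0.1852, terminal growth 0.0213, discount at r = 0.098.
D_1 = 7.3482
D_2 = 8.7091
D_3 = 10.3221
D_4 = 12.2337
Terminal value at t=4: TV = D_5/(r−g) = 12.4943/(0.098−0.0213) = 162.8982
P₀ = 7.3482/(1+0.098)^1 + 8.7091/(1+0.098)^2 + 10.3221/(1+0.098)^3 + 12.2337/(1+0.098)^4 + 162.8982/(1+0.098)^4 = 142.2052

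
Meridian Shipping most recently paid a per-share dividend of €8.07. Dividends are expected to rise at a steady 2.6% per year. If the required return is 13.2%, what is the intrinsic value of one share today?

Gordon growth model: P₀ = D₁/(r − g). D₁ = 8.07 × (1 + 0.026) = 8.2798.
P₀ = 8.2798 / (0.132 − 0.026) = 8.2798 / 0.106 = 78.1115

€78.11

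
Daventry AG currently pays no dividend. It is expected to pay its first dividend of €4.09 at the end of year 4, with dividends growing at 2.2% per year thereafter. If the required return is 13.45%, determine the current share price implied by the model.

€24.90

Deferred-dividend DDM. At t=3 the remaining stream is a growing perpetuity with first payment D_4 = 4.09.
V_3 = D_4/(r−g) = 4.09/(0.1345−0.022) = 36.3556
P₀ = V_3/(1+r)^3 = 36.3556/(1+0.1345)^3 = 24.8976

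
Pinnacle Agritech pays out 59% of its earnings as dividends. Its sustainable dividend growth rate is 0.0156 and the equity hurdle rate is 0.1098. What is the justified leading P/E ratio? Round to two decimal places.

6.26

Justified leading P/E = b/(r−g) = 0.59/(0.1098−0.0156) = 6.2633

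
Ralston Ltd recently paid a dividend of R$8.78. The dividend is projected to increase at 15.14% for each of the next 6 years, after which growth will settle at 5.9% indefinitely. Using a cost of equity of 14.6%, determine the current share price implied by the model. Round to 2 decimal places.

Two-stage DDM. Project D₁…D_6 at 0.1514, terminal growth 0.059, discount at r = 0.146.
D_1 = 10.1093
D_2 = 11.6398
D_3 = 13.4021
D_4 = 15.4312
D_5 = 17.7675
D_6 = 20.4575
Terminal value at t=6: TV = D_7/(r−g) = 21.6645/(0.146−0.059) = 249.0168
P₀ = 10.1093/(1+0.146)^1 + 11.6398/(1+0.146)^2 + 13.4021/(1+0.146)^3 + 15.4312/(1+0.146)^4 + 17.7675/(1+0.146)^5 + 20.4575/(1+0.146)^6 + 249.0168/(1+0.146)^6 = 163.4868

R$163.49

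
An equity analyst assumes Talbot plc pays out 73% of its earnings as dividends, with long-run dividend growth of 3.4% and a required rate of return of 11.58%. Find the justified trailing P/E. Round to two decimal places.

Justified trailing P/E = b(1+g)/(r−g) = 0.73×(1+0.034)/(0.1158−0.034) = 9.2276

9.23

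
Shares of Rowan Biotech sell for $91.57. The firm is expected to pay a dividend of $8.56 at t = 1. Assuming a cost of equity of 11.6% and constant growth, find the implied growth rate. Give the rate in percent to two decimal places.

From P₀ = D₁/(r − g), the implied growth is g = r − D₁/P₀.
g = 0.116 − 8.56/91.57 = 0.116 − 0.09348 = 0.02252

2.25%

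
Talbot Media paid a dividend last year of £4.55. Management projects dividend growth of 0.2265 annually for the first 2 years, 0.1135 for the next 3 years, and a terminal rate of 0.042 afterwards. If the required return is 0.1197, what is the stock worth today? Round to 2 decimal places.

Three-stage DDM. Project D₁…D_5; terminal Gordon value at t=5 with g = 0.042; discount at r = 0.1197.
D_1 = 5.5806
D_2 = 6.8446
D_3 = 7.6214
D_4 = 8.4865
D_5 = 9.4497
TV_5 = 9.8466/(0.1197−0.042) = 126.7255
P₀ = Σ Dₜ/(1+r)ᵗ + TV_5/(1+r)^5 = 98.6446

£98.64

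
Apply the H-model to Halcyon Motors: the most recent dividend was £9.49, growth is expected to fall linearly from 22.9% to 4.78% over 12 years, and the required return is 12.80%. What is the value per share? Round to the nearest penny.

£252.63

H-model: P₀ = D₀[(1+g_L) + H(g_S−g_L)]/(r−g_L), with H = 12/2 = 6.
P₀ = 9.49 × [(1+0.0478) + 6×(0.229−0.0478)] / (0.128−0.0478)
   = 9.49 × 2.1350 / 0.0802 = 252.6328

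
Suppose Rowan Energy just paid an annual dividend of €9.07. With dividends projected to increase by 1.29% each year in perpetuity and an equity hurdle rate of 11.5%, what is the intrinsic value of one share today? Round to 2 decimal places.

€89.98

Gordon growth model: P₀ = D₁/(r − g). D₁ = 9.07 × (1 + 0.0129) = 9.1870.
P₀ = 9.1870 / (0.115 − 0.0129) = 9.1870 / 0.1021 = 89.9804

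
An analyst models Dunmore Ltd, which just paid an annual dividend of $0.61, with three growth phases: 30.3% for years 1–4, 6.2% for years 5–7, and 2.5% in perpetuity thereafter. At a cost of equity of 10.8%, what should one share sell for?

Three-stage DDM. Project D₁…D_7; terminal Gordon value at t=7 with g = 0.025; discount at r = 0.108.
D_1 = 0.7948
D_2 = 1.0357
D_3 = 1.3495
D_4 = 1.7584
D_5 = 1.8674
D_6 = 1.9832
D_7 = 2.1061
TV_7 = 2.1588/(0.108−0.025) = 26.0092
P₀ = Σ Dₜ/(1+r)ᵗ + TV_7/(1+r)^7 = 19.6238

$19.62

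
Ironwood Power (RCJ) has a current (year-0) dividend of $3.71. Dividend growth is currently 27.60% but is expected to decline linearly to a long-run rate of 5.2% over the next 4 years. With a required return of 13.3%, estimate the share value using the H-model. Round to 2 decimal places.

H-model: P₀ = D₀[(1+g_L) + H(g_S−g_L)]/(r−g_L), with H = 4/2 = 2.
P₀ = 3.71 × [(1+0.052) + 2×(0.276−0.052)] / (0.133−0.052)
   = 3.71 × 1.5000 / 0.081 = 68.7037

$68.70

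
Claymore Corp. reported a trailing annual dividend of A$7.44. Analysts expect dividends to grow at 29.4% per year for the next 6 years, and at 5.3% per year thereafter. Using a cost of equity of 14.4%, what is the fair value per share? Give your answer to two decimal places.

Two-stage DDM. Project D₁…D_6 at 0.294, terminal growth 0.053, discount at r = 0.144.
D_1 = 9.6274
D_2 = 12.4578
D_3 = 16.1204
D_4 = 20.8598
D_5 = 26.9926
D_6 = 34.9284
Terminal value at t=6: TV = D_7/(r−g) = 36.7796/(0.144−0.053) = 404.1714
P₀ = 9.6274/(1+0.144)^1 + 12.4578/(1+0.144)^2 + 16.1204/(1+0.144)^3 + 20.8598/(1+0.144)^4 + 26.9926/(1+0.144)^5 + 34.9284/(1+0.144)^6 + 404.1714/(1+0.144)^6 = 250.5438

A$250.54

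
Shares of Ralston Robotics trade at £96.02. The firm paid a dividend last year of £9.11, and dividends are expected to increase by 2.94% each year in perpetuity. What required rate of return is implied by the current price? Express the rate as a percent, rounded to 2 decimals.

12.71%

Rearranging the constant-growth DDM: r = D₁/P₀ + g.
D₁ = 9.11 × (1 + 0.0294) = 9.3778.
r = 9.3778 / 96.02 + 0.0294 = 0.09767 + 0.0294 = 0.12707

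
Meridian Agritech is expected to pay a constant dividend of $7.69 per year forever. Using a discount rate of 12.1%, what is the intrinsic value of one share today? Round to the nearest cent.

$63.55

Zero-growth DDM (perpetuity): P₀ = D/r = 7.69 / 0.121 = 63.5537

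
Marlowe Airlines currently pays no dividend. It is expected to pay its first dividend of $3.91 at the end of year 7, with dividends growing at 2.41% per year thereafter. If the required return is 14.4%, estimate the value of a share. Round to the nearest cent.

$14.55

Deferred-dividend DDM. At t=6 the remaining stream is a growing perpetuity with first payment D_7 = 3.91.
V_6 = D_7/(r−g) = 3.91/(0.144−0.0241) = 32.6105
P₀ = V_6/(1+r)^6 = 32.6105/(1+0.144)^6 = 14.5479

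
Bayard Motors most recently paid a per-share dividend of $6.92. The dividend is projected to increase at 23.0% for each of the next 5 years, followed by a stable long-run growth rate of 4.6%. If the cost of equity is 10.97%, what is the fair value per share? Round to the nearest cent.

$237.72

Two-stage DDM. Project D₁…D_5 at 0.23, terminal growth 0.046, discount at r = 0.1097.
D_1 = 8.5116
D_2 = 10.4693
D_3 = 12.8772
D_4 = 15.8390
D_5 = 19.4819
Terminal value at t=5: TV = D_6/(r−g) = 20.3781/(0.1097−0.046) = 319.9071
P₀ = 8.5116/(1+0.1097)^1 + 10.4693/(1+0.1097)^2 + 12.8772/(1+0.1097)^3 + 15.8390/(1+0.1097)^4 + 19.4819/(1+0.1097)^5 + 319.9071/(1+0.1097)^5 = 237.7234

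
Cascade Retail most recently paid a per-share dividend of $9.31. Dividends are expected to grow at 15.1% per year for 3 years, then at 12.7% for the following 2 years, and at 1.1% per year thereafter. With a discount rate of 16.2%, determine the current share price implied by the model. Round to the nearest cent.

Three-stage DDM. Project D₁…D_5; terminal Gordon value at t=5 with g = 0.011; discount at r = 0.162.
D_1 = 10.7158
D_2 = 12.3339
D_3 = 14.1963
D_4 = 15.9992
D_5 = 18.0312
TV_5 = 18.2295/(0.162−0.011) = 120.7251
P₀ = Σ Dₜ/(1+r)ᵗ + TV_5/(1+r)^5 = 101.6772

$101.68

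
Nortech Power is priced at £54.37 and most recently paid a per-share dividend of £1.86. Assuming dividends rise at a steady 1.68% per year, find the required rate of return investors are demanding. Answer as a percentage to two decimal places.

Rearranging the constant-growth DDM: r = D₁/P₀ + g.
D₁ = 1.86 × (1 + 0.0168) = 1.8912.
r = 1.8912 / 54.37 + 0.0168 = 0.03478 + 0.0168 = 0.05158

5.16%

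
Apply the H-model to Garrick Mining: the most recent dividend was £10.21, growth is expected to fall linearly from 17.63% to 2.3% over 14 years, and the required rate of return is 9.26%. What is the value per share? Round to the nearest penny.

H-model: P₀ = D₀[(1+g_L) + H(g_S−g_L)]/(r−g_L), with H = 14/2 = 7.
P₀ = 10.21 × [(1+0.023) + 7×(0.1763−0.023)] / (0.0926−0.023)
   = 10.21 × 2.0961 / 0.0696 = 307.4882

£307.49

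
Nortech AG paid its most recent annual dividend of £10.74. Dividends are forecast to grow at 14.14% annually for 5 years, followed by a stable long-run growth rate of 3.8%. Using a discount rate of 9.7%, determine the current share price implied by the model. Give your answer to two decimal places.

Two-stage DDM. Project D₁…D_5 at 0.1414, terminal growth 0.038, discount at r = 0.097.
D_1 = 12.2586
D_2 = 13.9920
D_3 = 15.9705
D_4 = 18.2287
D_5 = 20.8062
Terminal value at t=5: TV = D_6/(r−g) = 21.5969/(0.097−0.038) = 366.0488
P₀ = 12.2586/(1+0.097)^1 + 13.9920/(1+0.097)^2 + 15.9705/(1+0.097)^3 + 18.2287/(1+0.097)^4 + 20.8062/(1+0.097)^5 + 366.0488/(1+0.097)^5 = 290.9955

£291.00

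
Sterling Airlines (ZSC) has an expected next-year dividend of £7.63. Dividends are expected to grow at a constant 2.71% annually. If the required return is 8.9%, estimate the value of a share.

£123.26

Gordon growth model: P₀ = D₁/(r − g), with D₁ = 7.63 given directly.
P₀ = 7.6300 / (0.089 − 0.0271) = 7.6300 / 0.0619 = 123.2633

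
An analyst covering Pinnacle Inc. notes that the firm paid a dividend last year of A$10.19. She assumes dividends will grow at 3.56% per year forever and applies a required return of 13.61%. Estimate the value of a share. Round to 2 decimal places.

A$105.00

Gordon growth model: P₀ = D₁/(r − g). D₁ = 10.19 × (1 + 0.0356) = 10.5528.
P₀ = 10.5528 / (0.1361 − 0.0356) = 10.5528 / 0.1005 = 105.0026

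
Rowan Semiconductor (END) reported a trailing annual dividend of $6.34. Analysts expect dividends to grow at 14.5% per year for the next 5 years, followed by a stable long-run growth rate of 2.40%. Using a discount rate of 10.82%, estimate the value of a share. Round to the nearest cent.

Two-stage DDM. Project D₁…D_5 at 0.145, terminal growth 0.024, discount at r = 0.1082.
D_1 = 7.2593
D_2 = 8.3119
D_3 = 9.5171
D_4 = 10.8971
D_5 = 12.4772
Terminal value at t=5: TV = D_6/(r−g) = 12.7766/(0.1082−0.024) = 151.7416
P₀ = 7.2593/(1+0.1082)^1 + 8.3119/(1+0.1082)^2 + 9.5171/(1+0.1082)^3 + 10.8971/(1+0.1082)^4 + 12.4772/(1+0.1082)^5 + 151.7416/(1+0.1082)^5 = 125.7863

$125.79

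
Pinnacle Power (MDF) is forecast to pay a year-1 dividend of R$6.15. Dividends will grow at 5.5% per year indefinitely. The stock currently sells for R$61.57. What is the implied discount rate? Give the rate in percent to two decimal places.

15.49%

Rearranging the constant-growth DDM: r = D₁/P₀ + g.
r = 6.1500 / 61.57 + 0.055 = 0.09989 + 0.055 = 0.15489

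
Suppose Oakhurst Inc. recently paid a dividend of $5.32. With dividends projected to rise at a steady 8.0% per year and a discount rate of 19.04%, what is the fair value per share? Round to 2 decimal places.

$52.04

Gordon growth model: P₀ = D₁/(r − g). D₁ = 5.32 × (1 + 0.08) = 5.7456.
P₀ = 5.7456 / (0.1904 − 0.08) = 5.7456 / 0.1104 = 52.0435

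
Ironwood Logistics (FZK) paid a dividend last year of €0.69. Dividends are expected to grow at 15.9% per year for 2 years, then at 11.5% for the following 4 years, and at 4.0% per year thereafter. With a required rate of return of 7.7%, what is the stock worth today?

€30.83

Three-stage DDM. Project D₁…D_6; terminal Gordon value at t=6 with g = 0.04; discount at r = 0.077.
D_1 = 0.7997
D_2 = 0.9269
D_3 = 1.0335
D_4 = 1.1523
D_5 = 1.2848
D_6 = 1.4326
TV_6 = 1.4899/(0.077−0.04) = 40.2668
P₀ = Σ Dₜ/(1+r)ᵗ + TV_6/(1+r)^6 = 30.8319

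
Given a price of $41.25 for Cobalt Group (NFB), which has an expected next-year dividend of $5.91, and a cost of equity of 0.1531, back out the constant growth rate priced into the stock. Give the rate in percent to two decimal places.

From P₀ = D₁/(r − g), the implied growth is g = r − D₁/P₀.
g = 0.1531 − 5.91/41.25 = 0.1531 − 0.14327 = 0.00983

0.98%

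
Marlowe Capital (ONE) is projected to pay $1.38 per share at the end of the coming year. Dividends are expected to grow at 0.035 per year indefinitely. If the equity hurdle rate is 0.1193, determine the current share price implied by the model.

$16.37

Gordon growth model: P₀ = D₁/(r − g), with D₁ = 1.38 given directly.
P₀ = 1.3800 / (0.1193 − 0.035) = 1.3800 / 0.0843 = 16.3701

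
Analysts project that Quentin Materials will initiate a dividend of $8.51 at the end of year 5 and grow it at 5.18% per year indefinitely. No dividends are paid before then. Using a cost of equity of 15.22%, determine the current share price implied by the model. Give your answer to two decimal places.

Deferred-dividend DDM. At t=4 the remaining stream is a growing perpetuity with first payment D_5 = 8.51.
V_4 = D_5/(r−g) = 8.51/(0.1522−0.0518) = 84.7610
P₀ = V_4/(1+r)^4 = 84.7610/(1+0.1522)^4 = 48.0933

$48.09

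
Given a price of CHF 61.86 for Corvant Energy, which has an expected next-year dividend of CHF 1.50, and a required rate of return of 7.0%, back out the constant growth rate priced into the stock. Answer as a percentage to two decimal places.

From P₀ = D₁/(r − g), the implied growth is g = r − D₁/P₀.
g = 0.07 − 1.50/61.86 = 0.07 − 0.02425 = 0.04575

4.58%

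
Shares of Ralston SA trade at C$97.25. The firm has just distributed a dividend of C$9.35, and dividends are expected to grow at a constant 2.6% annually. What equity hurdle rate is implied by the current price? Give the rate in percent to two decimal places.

12.46%

Rearranging the constant-growth DDM: r = D₁/P₀ + g.
D₁ = 9.35 × (1 + 0.026) = 9.5931.
r = 9.5931 / 97.25 + 0.026 = 0.09864 + 0.026 = 0.12464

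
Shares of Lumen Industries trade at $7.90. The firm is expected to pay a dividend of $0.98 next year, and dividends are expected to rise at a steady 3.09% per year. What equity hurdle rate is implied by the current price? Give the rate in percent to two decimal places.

15.50%

Rearranging the constant-growth DDM: r = D₁/P₀ + g.
r = 0.9800 / 7.90 + 0.0309 = 0.12405 + 0.0309 = 0.15495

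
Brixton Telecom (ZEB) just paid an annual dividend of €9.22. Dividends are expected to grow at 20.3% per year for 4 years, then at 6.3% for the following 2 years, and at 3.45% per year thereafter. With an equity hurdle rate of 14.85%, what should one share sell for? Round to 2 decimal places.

€147.53

Three-stage DDM. Project D₁…D_6; terminal Gordon value at t=6 with g = 0.0345; discount at r = 0.1485.
D_1 = 11.0917
D_2 = 13.3433
D_3 = 16.0520
D_4 = 19.3105
D_5 = 20.5271
D_6 = 21.8203
TV_6 = 22.5731/(0.1485−0.0345) = 198.0093
P₀ = Σ Dₜ/(1+r)ᵗ + TV_6/(1+r)^6 = 147.5257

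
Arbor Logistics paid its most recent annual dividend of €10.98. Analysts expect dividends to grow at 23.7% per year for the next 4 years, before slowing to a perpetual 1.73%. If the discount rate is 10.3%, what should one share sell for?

Two-stage DDM. Project D₁…D_4 at 0.237, terminal growth 0.0173, discount at r = 0.103.
D_1 = 13.5823
D_2 = 16.8013
D_3 = 20.7832
D_4 = 25.7088
Terminal value at t=4: TV = D_5/(r−g) = 26.1535/(0.103−0.0173) = 305.1753
P₀ = 13.5823/(1+0.103)^1 + 16.8013/(1+0.103)^2 + 20.7832/(1+0.103)^3 + 25.7088/(1+0.103)^4 + 305.1753/(1+0.103)^4 = 265.1610

€265.16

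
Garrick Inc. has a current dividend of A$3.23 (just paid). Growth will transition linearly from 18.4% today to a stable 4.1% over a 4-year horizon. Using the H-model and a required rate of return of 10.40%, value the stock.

A$68.04

H-model: P₀ = D₀[(1+g_L) + H(g_S−g_L)]/(r−g_L), with H = 4/2 = 2.
P₀ = 3.23 × [(1+0.041) + 2×(0.184−0.041)] / (0.104−0.041)
   = 3.23 × 1.3270 / 0.063 = 68.0351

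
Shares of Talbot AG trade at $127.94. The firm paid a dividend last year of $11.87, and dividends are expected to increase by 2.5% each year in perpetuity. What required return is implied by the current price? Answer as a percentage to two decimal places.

12.01%

Rearranging the constant-growth DDM: r = D₁/P₀ + g.
D₁ = 11.87 × (1 + 0.025) = 12.1667.
r = 12.1667 / 127.94 + 0.025 = 0.09510 + 0.025 = 0.12010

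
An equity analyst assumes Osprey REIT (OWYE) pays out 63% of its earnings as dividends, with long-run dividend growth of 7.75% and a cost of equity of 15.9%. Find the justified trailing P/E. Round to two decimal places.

Justified trailing P/E = b(1+g)/(r−g) = 0.63×(1+0.0775)/(0.159−0.0775) = 8.3291

8.33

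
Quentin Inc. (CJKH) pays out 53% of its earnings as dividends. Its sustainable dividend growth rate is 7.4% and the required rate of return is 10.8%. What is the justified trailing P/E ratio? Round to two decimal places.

Justified trailing P/E = b(1+g)/(r−g) = 0.53×(1+0.074)/(0.108−0.074) = 16.7418

16.74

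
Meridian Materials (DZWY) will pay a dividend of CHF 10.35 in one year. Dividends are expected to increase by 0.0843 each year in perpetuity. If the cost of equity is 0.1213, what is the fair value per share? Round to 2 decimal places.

CHF 279.73

Gordon growth model: P₀ = D₁/(r − g), with D₁ = 10.35 given directly.
P₀ = 10.3500 / (0.1213 − 0.0843) = 10.3500 / 0.037 = 279.7297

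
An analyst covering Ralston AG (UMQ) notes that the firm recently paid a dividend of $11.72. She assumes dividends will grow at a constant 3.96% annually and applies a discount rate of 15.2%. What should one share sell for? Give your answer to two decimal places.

Gordon growth model: P₀ = D₁/(r − g). D₁ = 11.72 × (1 + 0.0396) = 12.1841.
P₀ = 12.1841 / (0.152 − 0.0396) = 12.1841 / 0.1124 = 108.3996

$108.40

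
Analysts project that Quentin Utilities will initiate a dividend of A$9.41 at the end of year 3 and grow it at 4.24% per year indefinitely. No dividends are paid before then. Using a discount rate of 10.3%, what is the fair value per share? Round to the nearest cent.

A$127.63

Deferred-dividend DDM. At t=2 the remaining stream is a growing perpetuity with first payment D_3 = 9.41.
V_2 = D_3/(r−g) = 9.41/(0.103−0.0424) = 155.2805
P₀ = V_2/(1+r)^2 = 155.2805/(1+0.103)^2 = 127.6339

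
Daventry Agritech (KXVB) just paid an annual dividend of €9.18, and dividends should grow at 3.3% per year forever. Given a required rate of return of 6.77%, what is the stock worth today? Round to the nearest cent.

€273.28

Gordon growth model: P₀ = D₁/(r − g). D₁ = 9.18 × (1 + 0.033) = 9.4829.
P₀ = 9.4829 / (0.0677 − 0.033) = 9.4829 / 0.0347 = 273.2836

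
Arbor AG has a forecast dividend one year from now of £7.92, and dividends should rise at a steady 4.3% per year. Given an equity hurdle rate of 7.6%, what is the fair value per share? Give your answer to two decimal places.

£240.00

Gordon growth model: P₀ = D₁/(r − g), with D₁ = 7.92 given directly.
P₀ = 7.9200 / (0.076 − 0.043) = 7.9200 / 0.033 = 240.0000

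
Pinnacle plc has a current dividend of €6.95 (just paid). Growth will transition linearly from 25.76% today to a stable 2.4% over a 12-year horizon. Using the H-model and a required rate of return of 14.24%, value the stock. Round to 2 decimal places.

€142.38

H-model: P₀ = D₀[(1+g_L) + H(g_S−g_L)]/(r−g_L), with H = 12/2 = 6.
P₀ = 6.95 × [(1+0.024) + 6×(0.2576−0.024)] / (0.1424−0.024)
   = 6.95 × 2.4256 / 0.1184 = 142.3811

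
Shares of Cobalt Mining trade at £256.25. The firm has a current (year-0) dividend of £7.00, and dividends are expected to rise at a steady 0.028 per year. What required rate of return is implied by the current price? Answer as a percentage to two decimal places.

Rearranging the constant-growth DDM: r = D₁/P₀ + g.
D₁ = 7.00 × (1 + 0.028) = 7.1960.
r = 7.1960 / 256.25 + 0.028 = 0.02808 + 0.028 = 0.05608

5.61%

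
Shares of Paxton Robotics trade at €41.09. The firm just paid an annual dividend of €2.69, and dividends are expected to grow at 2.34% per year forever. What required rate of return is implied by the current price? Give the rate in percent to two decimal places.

9.04%

Rearranging the constant-growth DDM: r = D₁/P₀ + g.
D₁ = 2.69 × (1 + 0.0234) = 2.7529.
r = 2.7529 / 41.09 + 0.0234 = 0.06700 + 0.0234 = 0.09040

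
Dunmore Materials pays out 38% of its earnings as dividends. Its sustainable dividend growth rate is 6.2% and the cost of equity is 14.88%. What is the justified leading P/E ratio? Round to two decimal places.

4.38

Justified leading P/E = b/(r−g) = 0.38/(0.1488−0.062) = 4.3779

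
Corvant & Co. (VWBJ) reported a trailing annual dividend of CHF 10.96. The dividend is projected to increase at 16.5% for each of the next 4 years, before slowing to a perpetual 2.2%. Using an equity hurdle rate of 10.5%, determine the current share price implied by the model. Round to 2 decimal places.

CHF 216.86

Two-stage DDM. Project D₁…D_4 at 0.165, terminal growth 0.022, discount at r = 0.105.
D_1 = 12.7684
D_2 = 14.8752
D_3 = 17.3296
D_4 = 20.1890
Terminal value at t=4: TV = D_5/(r−g) = 20.6331/(0.105−0.022) = 248.5919
P₀ = 12.7684/(1+0.105)^1 + 14.8752/(1+0.105)^2 + 17.3296/(1+0.105)^3 + 20.1890/(1+0.105)^4 + 248.5919/(1+0.105)^4 = 216.8624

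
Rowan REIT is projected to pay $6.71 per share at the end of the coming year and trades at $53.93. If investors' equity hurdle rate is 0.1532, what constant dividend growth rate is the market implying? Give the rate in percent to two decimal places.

2.88%

From P₀ = D₁/(r − g), the implied growth is g = r − D₁/P₀.
g = 0.1532 − 6.71/53.93 = 0.1532 − 0.12442 = 0.02878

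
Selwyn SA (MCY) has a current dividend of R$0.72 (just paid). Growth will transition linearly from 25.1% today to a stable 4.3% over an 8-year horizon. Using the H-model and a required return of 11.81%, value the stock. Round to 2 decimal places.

H-model: P₀ = D₀[(1+g_L) + H(g_S−g_L)]/(r−g_L), with H = 8/2 = 4.
P₀ = 0.72 × [(1+0.043) + 4×(0.251−0.043)] / (0.1181−0.043)
   = 0.72 × 1.8750 / 0.0751 = 17.9760

R$17.98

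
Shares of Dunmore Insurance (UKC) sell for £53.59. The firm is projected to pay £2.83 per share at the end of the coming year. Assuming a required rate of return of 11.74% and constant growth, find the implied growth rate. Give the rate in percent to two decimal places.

6.46%

From P₀ = D₁/(r − g), the implied growth is g = r − D₁/P₀.
g = 0.1174 − 2.83/53.59 = 0.1174 − 0.05281 = 0.06459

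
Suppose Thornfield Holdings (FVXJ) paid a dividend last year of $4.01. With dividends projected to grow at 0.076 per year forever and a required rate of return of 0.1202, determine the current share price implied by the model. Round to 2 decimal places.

$97.62

Gordon growth model: P₀ = D₁/(r − g). D₁ = 4.01 × (1 + 0.076) = 4.3148.
P₀ = 4.3148 / (0.1202 − 0.076) = 4.3148 / 0.0442 = 97.6190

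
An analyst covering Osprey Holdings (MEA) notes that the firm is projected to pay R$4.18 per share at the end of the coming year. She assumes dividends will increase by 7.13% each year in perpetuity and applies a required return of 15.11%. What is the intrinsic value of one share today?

Gordon growth model: P₀ = D₁/(r − g), with D₁ = 4.18 given directly.
P₀ = 4.1800 / (0.1511 − 0.0713) = 4.1800 / 0.0798 = 52.3810

R$52.38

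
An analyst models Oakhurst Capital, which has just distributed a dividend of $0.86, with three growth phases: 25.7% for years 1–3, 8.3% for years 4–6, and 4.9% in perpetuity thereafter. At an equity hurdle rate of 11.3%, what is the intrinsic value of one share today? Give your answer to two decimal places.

Three-stage DDM. Project D₁…D_6; terminal Gordon value at t=6 with g = 0.049; discount at r = 0.113.
D_1 = 1.0810
D_2 = 1.3588
D_3 = 1.7081
D_4 = 1.8498
D_5 = 2.0034
D_6 = 2.1696
TV_6 = 2.2760/(0.113−0.049) = 35.5619
P₀ = Σ Dₜ/(1+r)ᵗ + TV_6/(1+r)^6 = 25.5343

$25.53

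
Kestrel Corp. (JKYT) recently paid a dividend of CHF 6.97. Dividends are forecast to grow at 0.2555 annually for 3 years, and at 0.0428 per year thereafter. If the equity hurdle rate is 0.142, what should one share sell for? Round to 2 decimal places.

CHF 122.71

Two-stage DDM. Project D₁…D_3 at 0.2555, terminal growth 0.0428, discount at r = 0.142.
D_1 = 8.7508
D_2 = 10.9867
D_3 = 13.7938
Terminal value at t=3: TV = D_4/(r−g) = 14.3841/(0.142−0.0428) = 145.0014
P₀ = 8.7508/(1+0.142)^1 + 10.9867/(1+0.142)^2 + 13.7938/(1+0.142)^3 + 145.0014/(1+0.142)^3 = 122.7071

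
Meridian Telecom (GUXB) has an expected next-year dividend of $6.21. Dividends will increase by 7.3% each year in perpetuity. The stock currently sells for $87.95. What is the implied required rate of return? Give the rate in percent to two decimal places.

Rearranging the constant-growth DDM: r = D₁/P₀ + g.
r = 6.2100 / 87.95 + 0.073 = 0.07061 + 0.073 = 0.14361

14.36%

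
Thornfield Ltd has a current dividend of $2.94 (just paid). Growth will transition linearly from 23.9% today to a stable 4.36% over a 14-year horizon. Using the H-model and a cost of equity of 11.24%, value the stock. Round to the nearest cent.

$103.05

H-model: P₀ = D₀[(1+g_L) + H(g_S−g_L)]/(r−g_L), with H = 14/2 = 7.
P₀ = 2.94 × [(1+0.0436) + 7×(0.239−0.0436)] / (0.1124−0.0436)
   = 2.94 × 2.4114 / 0.0688 = 103.0453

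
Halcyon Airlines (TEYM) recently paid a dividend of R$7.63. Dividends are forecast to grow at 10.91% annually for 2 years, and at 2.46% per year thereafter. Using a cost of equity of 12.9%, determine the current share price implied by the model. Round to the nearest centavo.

Two-stage DDM. Project D₁…D_2 at 0.1091, terminal growth 0.0246, discount at r = 0.129.
D_1 = 8.4624
D_2 = 9.3857
Terminal value at t=2: TV = D_3/(r−g) = 9.6166/(0.129−0.0246) = 92.1128
P₀ = 8.4624/(1+0.129)^1 + 9.3857/(1+0.129)^2 + 92.1128/(1+0.129)^2 = 87.1246

R$87.12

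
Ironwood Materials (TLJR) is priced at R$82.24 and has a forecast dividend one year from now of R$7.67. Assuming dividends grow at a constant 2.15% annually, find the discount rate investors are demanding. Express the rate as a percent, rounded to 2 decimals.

Rearranging the constant-growth DDM: r = D₁/P₀ + g.
r = 7.6700 / 82.24 + 0.0215 = 0.09326 + 0.0215 = 0.11476

11.48%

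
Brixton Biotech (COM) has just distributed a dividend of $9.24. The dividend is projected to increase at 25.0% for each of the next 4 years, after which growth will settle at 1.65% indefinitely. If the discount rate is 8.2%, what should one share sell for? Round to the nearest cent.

Two-stage DDM. Project D₁…D_4 at 0.25, terminal growth 0.0165, discount at r = 0.082.
D_1 = 11.5500
D_2 = 14.4375
D_3 = 18.0469
D_4 = 22.5586
Terminal value at t=4: TV = D_5/(r−g) = 22.9308/(0.082−0.0165) = 350.0887
P₀ = 11.5500/(1+0.082)^1 + 14.4375/(1+0.082)^2 + 18.0469/(1+0.082)^3 + 22.5586/(1+0.082)^4 + 350.0887/(1+0.082)^4 = 309.1410

$309.14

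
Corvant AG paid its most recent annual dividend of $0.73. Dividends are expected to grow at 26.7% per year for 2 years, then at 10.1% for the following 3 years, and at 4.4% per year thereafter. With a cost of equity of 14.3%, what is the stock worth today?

$12.66

Three-stage DDM. Project D₁…D_5; terminal Gordon value at t=5 with g = 0.044; discount at r = 0.143.
D_1 = 0.9249
D_2 = 1.1719
D_3 = 1.2902
D_4 = 1.4205
D_5 = 1.5640
TV_5 = 1.6328/(0.143−0.044) = 16.4931
P₀ = Σ Dₜ/(1+r)ᵗ + TV_5/(1+r)^5 = 12.6584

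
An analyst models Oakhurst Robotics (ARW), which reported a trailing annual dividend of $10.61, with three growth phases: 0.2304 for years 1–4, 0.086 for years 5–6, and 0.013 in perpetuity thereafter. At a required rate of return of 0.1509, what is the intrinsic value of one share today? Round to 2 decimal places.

Three-stage DDM. Project D₁…D_6; terminal Gordon value at t=6 with g = 0.013; discount at r = 0.1509.
D_1 = 13.0545
D_2 = 16.0623
D_3 = 19.7631
D_4 = 24.3165
D_5 = 26.4077
D_6 = 28.6788
TV_6 = 29.0516/(0.1509−0.013) = 210.6714
P₀ = Σ Dₜ/(1+r)ᵗ + TV_6/(1+r)^6 = 166.3641

$166.36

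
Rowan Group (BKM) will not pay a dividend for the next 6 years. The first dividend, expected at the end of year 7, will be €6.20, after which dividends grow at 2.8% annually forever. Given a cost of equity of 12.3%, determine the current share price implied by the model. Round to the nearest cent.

€32.54

Deferred-dividend DDM. At t=6 the remaining stream is a growing perpetuity with first payment D_7 = 6.20.
V_6 = D_7/(r−g) = 6.20/(0.123−0.028) = 65.2632
P₀ = V_6/(1+r)^6 = 65.2632/(1+0.123)^6 = 32.5379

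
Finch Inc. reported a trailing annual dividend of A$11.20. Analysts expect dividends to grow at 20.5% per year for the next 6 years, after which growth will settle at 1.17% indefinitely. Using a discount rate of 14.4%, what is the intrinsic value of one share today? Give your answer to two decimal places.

Two-stage DDM. Project D₁…D_6 at 0.205, terminal growth 0.0117, discount at r = 0.144.
D_1 = 13.4960
D_2 = 16.2627
D_3 = 19.5965
D_4 = 23.6138
D_5 = 28.4547
D_6 = 34.2879
Terminal value at t=6: TV = D_7/(r−g) = 34.6890/(0.144−0.0117) = 262.1997
P₀ = 13.4960/(1+0.144)^1 + 16.2627/(1+0.144)^2 + 19.5965/(1+0.144)^3 + 23.6138/(1+0.144)^4 + 28.4547/(1+0.144)^5 + 34.2879/(1+0.144)^6 + 262.1997/(1+0.144)^6 = 197.8876

A$197.89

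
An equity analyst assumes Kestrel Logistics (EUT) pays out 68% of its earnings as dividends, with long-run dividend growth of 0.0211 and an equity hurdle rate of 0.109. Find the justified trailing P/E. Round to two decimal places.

Justified trailing P/E = b(1+g)/(r−g) = 0.68×(1+0.0211)/(0.109−0.0211) = 7.8993

7.90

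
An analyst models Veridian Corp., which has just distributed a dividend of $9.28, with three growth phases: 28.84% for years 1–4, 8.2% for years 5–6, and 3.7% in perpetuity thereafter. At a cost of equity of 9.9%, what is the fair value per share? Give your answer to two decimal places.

Three-stage DDM. Project D₁…D_6; terminal Gordon value at t=6 with g = 0.037; discount at r = 0.099.
D_1 = 11.9564
D_2 = 15.4046
D_3 = 19.8472
D_4 = 25.5712
D_5 = 27.6680
D_6 = 29.9368
TV_6 = 31.0445/(0.099−0.037) = 500.7171
P₀ = Σ Dₜ/(1+r)ᵗ + TV_6/(1+r)^6 = 374.5522

$374.55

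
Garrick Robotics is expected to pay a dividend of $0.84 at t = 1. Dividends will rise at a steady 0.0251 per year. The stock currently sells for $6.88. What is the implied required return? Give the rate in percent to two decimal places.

Rearranging the constant-growth DDM: r = D₁/P₀ + g.
r = 0.8400 / 6.88 + 0.0251 = 0.12209 + 0.0251 = 0.14719

14.72%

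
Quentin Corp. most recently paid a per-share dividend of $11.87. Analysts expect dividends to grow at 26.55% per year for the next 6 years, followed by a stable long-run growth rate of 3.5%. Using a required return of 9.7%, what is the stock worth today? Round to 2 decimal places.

$587.98

Two-stage DDM. Project D₁…D_6 at 0.2655, terminal growth 0.035, discount at r = 0.097.
D_1 = 15.0215
D_2 = 19.0097
D_3 = 24.0568
D_4 = 30.4438
D_5 = 38.5267
D_6 = 48.7555
Terminal value at t=6: TV = D_7/(r−g) = 50.4619/(0.097−0.035) = 813.9023
P₀ = 15.0215/(1+0.097)^1 + 19.0097/(1+0.097)^2 + 24.0568/(1+0.097)^3 + 30.4438/(1+0.097)^4 + 38.5267/(1+0.097)^5 + 48.7555/(1+0.097)^6 + 813.9023/(1+0.097)^6 = 587.9782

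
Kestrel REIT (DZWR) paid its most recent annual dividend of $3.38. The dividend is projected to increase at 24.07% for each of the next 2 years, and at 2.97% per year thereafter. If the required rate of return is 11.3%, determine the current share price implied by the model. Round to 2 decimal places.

Two-stage DDM. Project D₁…D_2 at 0.2407, terminal growth 0.0297, discount at r = 0.113.
D_1 = 4.1936
D_2 = 5.2030
Terminal value at t=2: TV = D_3/(r−g) = 5.3575/(0.113−0.0297) = 64.3155
P₀ = 4.1936/(1+0.113)^1 + 5.2030/(1+0.113)^2 + 64.3155/(1+0.113)^2 = 59.8868

$59.89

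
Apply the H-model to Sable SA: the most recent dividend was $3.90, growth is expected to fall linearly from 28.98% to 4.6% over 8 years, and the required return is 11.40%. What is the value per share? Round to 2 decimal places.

$115.92

H-model: P₀ = D₀[(1+g_L) + H(g_S−g_L)]/(r−g_L), with H = 8/2 = 4.
P₀ = 3.90 × [(1+0.046) + 4×(0.2898−0.046)] / (0.114−0.046)
   = 3.90 × 2.0212 / 0.068 = 115.9218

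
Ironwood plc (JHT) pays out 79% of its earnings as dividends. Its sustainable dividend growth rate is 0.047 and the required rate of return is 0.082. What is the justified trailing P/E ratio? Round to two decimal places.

Justified trailing P/E = b(1+g)/(r−g) = 0.79×(1+0.047)/(0.082−0.047) = 23.6323

23.63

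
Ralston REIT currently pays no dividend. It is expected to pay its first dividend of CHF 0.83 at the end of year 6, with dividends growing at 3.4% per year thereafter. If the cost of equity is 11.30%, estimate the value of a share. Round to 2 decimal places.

CHF 6.15

Deferred-dividend DDM. At t=5 the remaining stream is a growing perpetuity with first payment D_6 = 0.83.
V_5 = D_6/(r−g) = 0.83/(0.113−0.034) = 10.5063
P₀ = V_5/(1+r)^5 = 10.5063/(1+0.113)^5 = 6.1514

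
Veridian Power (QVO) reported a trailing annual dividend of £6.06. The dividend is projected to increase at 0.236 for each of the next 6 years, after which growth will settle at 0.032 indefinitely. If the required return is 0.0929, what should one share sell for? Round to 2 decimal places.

£272.04

Two-stage DDM. Project D₁…D_6 at 0.236, terminal growth 0.032, discount at r = 0.0929.
D_1 = 7.4902
D_2 = 9.2578
D_3 = 11.4427
D_4 = 14.1432
D_5 = 17.4809
D_6 = 21.6065
Terminal value at t=6: TV = D_7/(r−g) = 22.2979/(0.0929−0.032) = 366.1389
P₀ = 7.4902/(1+0.0929)^1 + 9.2578/(1+0.0929)^2 + 11.4427/(1+0.0929)^3 + 14.1432/(1+0.0929)^4 + 17.4809/(1+0.0929)^5 + 21.6065/(1+0.0929)^6 + 366.1389/(1+0.0929)^6 = 272.0382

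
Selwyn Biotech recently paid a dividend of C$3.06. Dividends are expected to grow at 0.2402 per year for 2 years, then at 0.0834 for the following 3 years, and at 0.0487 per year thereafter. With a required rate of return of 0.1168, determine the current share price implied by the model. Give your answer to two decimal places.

C$70.88

Three-stage DDM. Project D₁…D_5; terminal Gordon value at t=5 with g = 0.0487; discount at r = 0.1168.
D_1 = 3.7950
D_2 = 4.7066
D_3 = 5.0991
D_4 = 5.5244
D_5 = 5.9851
TV_5 = 6.2766/(0.1168−0.0487) = 92.1670
P₀ = Σ Dₜ/(1+r)ᵗ + TV_5/(1+r)^5 = 70.8803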